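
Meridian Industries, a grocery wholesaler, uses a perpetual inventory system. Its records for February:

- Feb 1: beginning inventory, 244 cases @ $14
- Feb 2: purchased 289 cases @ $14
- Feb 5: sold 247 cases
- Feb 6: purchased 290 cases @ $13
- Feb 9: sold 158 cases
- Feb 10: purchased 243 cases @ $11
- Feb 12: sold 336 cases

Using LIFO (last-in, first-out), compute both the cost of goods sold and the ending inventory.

Feb 5, 247 sold [LIFO — newest first]: 247 @ $14 = $3,458
Feb 9, 158 sold [LIFO — newest first]: 158 @ $13 = $2,054
Feb 12, 336 sold [LIFO — newest first]: 243 @ $11 + 93 @ $13 = $3,882
Total COGS = $3,458 + $2,054 + $3,882 = $9,394
Ending inventory: 244 @ $14 + 42 @ $14 + 39 @ $13 = $4,511
Check: goods available $13,905 = COGS $9,394 + ending $4,511

COGS = $9,394; ending inventory = $4,511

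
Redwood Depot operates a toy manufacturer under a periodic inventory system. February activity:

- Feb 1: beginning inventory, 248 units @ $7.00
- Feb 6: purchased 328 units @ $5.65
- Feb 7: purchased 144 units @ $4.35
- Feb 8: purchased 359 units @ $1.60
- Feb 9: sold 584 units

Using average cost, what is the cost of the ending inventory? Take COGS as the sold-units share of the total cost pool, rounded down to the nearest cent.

Ending inventory = $2,197.46

Feb 9, sell 584: 584/1079 × $4,790.00 → $2,592.54
Ending inventory (cost pool remaining) = $2,197.46
Check: goods available $4,790.00 = COGS $2,592.54 + ending $2,197.46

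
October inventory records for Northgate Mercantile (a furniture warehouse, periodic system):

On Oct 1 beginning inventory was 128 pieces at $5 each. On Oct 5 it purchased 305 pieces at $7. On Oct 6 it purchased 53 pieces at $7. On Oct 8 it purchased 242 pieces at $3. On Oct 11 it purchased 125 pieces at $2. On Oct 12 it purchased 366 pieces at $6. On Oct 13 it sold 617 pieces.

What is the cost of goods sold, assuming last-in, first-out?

Oct 13, 617 sold [LIFO — newest first]: 366 @ $6 + 125 @ $2 + 126 @ $3 = $2,824
Ending inventory: 128 @ $5 + 305 @ $7 + 53 @ $7 + 116 @ $3 = $3,494

COGS = $2,824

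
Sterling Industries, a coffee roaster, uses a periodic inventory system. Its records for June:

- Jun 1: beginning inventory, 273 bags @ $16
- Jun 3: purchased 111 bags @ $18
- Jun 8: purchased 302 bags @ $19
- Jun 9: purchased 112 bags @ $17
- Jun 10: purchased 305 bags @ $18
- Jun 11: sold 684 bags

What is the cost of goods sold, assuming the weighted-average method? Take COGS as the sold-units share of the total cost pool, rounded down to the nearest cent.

Jun 11, sell 684: 684/1103 × $19,498.00 → $12,091.23
Ending inventory (cost pool remaining) = $7,406.77

COGS = $12,091.23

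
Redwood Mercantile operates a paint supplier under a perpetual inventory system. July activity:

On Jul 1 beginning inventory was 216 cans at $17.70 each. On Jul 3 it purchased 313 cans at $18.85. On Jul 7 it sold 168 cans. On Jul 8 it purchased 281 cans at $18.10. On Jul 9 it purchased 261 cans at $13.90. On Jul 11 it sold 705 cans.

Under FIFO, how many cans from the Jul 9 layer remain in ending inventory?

Jul 7, 168 sold [FIFO — oldest first]: 168 @ $17.70 = $2,973.60
Jul 11, 705 sold [FIFO — oldest first]: 48 @ $17.70 + 313 @ $18.85 + 281 @ $18.10 + 63 @ $13.90 = $12,711.45
Total COGS = $2,973.60 + $12,711.45 = $15,685.05
Ending inventory: 198 @ $13.90 = $2,752.20

198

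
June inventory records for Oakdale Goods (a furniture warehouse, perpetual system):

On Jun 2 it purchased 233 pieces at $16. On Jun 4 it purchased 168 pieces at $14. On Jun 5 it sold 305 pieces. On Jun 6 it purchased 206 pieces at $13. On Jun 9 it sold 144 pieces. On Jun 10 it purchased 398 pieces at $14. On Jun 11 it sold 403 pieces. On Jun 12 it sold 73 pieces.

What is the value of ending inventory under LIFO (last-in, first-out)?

Ending inventory = $1,280

Jun 5, 305 sold [LIFO — newest first]: 168 @ $14 + 137 @ $16 = $4,544
Jun 9, 144 sold [LIFO — newest first]: 144 @ $13 = $1,872
Jun 11, 403 sold [LIFO — newest first]: 398 @ $14 + 5 @ $13 = $5,637
Jun 12, 73 sold [LIFO — newest first]: 57 @ $13 + 16 @ $16 = $997
Total COGS = $4,544 + $1,872 + $5,637 + $997 = $13,050
Ending inventory: 80 @ $16 = $1,280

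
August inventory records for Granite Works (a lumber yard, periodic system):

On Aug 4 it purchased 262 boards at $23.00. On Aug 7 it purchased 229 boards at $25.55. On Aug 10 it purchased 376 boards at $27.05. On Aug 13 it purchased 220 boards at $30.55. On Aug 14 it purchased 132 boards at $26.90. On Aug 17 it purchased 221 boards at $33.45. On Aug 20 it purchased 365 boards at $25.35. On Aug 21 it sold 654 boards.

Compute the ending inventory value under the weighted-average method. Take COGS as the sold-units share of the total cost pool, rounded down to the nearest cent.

Ending inventory = $31,223.51

Aug 21, sell 654: 654/1805 × $48,964.75 → $17,741.24
Ending inventory (cost pool remaining) = $31,223.51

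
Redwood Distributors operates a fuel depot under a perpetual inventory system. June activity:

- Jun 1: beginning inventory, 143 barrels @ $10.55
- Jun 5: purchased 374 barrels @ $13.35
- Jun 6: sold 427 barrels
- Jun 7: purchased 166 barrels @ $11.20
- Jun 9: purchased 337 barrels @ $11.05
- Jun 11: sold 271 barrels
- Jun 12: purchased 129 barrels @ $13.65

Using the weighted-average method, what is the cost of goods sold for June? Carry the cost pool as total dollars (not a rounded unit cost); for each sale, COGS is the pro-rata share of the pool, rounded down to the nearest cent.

COGS = $8,438.42

After Jun 1: 143 on hand, pool $1,508.65 (≈ $10.5500 each)
After Jun 5: 517 on hand, pool $6,501.55 (≈ $12.5755 each)
Jun 6, sell 427: 427/517 × $6,501.55 → $5,369.75
After Jun 7: 256 on hand, pool $2,991.00 (≈ $11.6836 each)
After Jun 9: 593 on hand, pool $6,714.85 (≈ $11.3235 each)
Jun 11, sell 271: 271/593 × $6,714.85 → $3,068.67
After Jun 12: 451 on hand, pool $5,407.03 (≈ $11.9890 each)
Total COGS = $5,369.75 + $3,068.67 = $8,438.42
Ending inventory (cost pool remaining) = $5,407.03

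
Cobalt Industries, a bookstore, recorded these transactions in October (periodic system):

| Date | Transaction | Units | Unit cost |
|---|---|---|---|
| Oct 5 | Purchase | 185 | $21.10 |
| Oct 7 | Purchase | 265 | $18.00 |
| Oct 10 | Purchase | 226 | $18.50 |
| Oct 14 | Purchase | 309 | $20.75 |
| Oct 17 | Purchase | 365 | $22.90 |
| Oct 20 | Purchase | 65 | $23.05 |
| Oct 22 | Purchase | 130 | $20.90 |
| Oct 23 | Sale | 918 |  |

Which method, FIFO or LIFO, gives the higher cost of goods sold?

LIFO

FIFO COGS: 185 @ $21.10 + 265 @ $18.00 + 226 @ $18.50 + 242 @ $20.75 = $17,876.00
LIFO COGS: 130 @ $20.90 + 65 @ $23.05 + 365 @ $22.90 + 309 @ $20.75 + 49 @ $18.50 = $19,892.00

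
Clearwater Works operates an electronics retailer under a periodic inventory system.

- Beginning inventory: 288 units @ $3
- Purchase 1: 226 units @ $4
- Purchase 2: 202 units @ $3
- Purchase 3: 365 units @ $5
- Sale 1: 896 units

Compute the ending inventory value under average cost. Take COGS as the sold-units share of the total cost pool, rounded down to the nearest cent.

Sale 1, sell 896: 896/1081 × $4,199.00 → $3,480.39
Ending inventory (cost pool remaining) = $718.61

Ending inventory = $718.61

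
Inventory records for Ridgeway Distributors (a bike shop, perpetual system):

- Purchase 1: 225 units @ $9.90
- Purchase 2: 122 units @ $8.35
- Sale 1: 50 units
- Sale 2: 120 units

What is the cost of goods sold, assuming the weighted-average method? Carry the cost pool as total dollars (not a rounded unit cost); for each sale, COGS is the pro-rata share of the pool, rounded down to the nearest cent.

COGS = $1,590.35

After Purchase 1: 225 on hand, pool $2,227.50 (≈ $9.9000 each)
After Purchase 2: 347 on hand, pool $3,246.20 (≈ $9.3550 each)
Sale 1, sell 50: 50/347 × $3,246.20 → $467.75
Sale 2, sell 120: 120/297 × $2,778.45 → $1,122.60
Total COGS = $467.75 + $1,122.60 = $1,590.35
Ending inventory (cost pool remaining) = $1,655.85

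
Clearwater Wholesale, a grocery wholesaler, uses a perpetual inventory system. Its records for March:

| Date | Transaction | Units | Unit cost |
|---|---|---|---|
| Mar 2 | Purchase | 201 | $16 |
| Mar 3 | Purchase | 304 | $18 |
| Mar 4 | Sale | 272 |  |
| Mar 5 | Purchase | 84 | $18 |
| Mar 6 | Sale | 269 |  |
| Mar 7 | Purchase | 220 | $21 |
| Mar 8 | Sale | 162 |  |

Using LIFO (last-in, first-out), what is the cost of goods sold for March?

Mar 4, 272 sold [LIFO — newest first]: 272 @ $18 = $4,896
Mar 6, 269 sold [LIFO — newest first]: 84 @ $18 + 32 @ $18 + 153 @ $16 = $4,536
Mar 8, 162 sold [LIFO — newest first]: 162 @ $21 = $3,402
Total COGS = $4,896 + $4,536 + $3,402 = $12,834
Ending inventory: 48 @ $16 + 58 @ $21 = $1,986

COGS = $12,834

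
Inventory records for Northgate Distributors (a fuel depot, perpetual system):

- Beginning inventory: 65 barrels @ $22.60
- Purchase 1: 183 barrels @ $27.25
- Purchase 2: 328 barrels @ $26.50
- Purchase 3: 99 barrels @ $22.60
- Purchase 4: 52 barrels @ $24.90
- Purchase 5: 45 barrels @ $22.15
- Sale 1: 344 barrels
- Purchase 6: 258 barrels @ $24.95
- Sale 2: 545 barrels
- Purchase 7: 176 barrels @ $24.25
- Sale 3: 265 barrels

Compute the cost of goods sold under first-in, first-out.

COGS = $29,120.80

Sale 1 (344) [FIFO — oldest first]: 65 @ $22.60 + 183 @ $27.25 + 96 @ $26.50 = $8,999.75
Sale 2 (545) [FIFO — oldest first]: 232 @ $26.50 + 99 @ $22.60 + 52 @ $24.90 + 45 @ $22.15 + 117 @ $24.95 = $13,596.10
Sale 3 (265) [FIFO — oldest first]: 141 @ $24.95 + 124 @ $24.25 = $6,524.95
Total COGS = $8,999.75 + $13,596.10 + $6,524.95 = $29,120.80
Ending inventory: 52 @ $24.25 = $1,261.00
Check: goods available $30,381.80 = COGS $29,120.80 + ending $1,261.00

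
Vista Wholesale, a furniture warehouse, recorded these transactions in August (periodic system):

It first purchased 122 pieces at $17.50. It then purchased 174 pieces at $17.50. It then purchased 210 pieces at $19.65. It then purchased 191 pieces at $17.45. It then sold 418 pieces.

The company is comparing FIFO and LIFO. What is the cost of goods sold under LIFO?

FIFO COGS: 122 @ $17.50 + 174 @ $17.50 + 122 @ $19.65 = $7,577.30
LIFO COGS: 191 @ $17.45 + 210 @ $19.65 + 17 @ $17.50 = $7,756.95

COGS = $7,756.95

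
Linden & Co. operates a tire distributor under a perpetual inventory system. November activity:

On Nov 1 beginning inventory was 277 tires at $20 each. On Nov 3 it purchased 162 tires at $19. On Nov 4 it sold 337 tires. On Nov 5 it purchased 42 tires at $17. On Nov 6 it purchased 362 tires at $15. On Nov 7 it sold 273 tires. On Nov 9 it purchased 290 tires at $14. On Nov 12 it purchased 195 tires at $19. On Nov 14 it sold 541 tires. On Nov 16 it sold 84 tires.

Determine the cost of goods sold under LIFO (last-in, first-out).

Nov 4, 337 sold [LIFO — newest first]: 162 @ $19 + 175 @ $20 = $6,578
Nov 7, 273 sold [LIFO — newest first]: 273 @ $15 = $4,095
Nov 14, 541 sold [LIFO — newest first]: 195 @ $19 + 290 @ $14 + 56 @ $15 = $8,605
Nov 16, 84 sold [LIFO — newest first]: 33 @ $15 + 42 @ $17 + 9 @ $20 = $1,389
Total COGS = $6,578 + $4,095 + $8,605 + $1,389 = $20,667
Ending inventory: 93 @ $20 = $1,860
Check: goods available $22,527 = COGS $20,667 + ending $1,860

COGS = $20,667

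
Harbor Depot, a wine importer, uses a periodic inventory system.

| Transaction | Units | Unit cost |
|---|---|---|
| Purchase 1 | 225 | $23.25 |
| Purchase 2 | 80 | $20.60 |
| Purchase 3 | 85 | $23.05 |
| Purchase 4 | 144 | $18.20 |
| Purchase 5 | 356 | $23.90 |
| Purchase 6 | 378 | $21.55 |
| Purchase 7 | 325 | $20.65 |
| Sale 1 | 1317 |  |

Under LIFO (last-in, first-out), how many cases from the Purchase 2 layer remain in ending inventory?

51

Sale 1 (1317) [LIFO — newest first]: 325 @ $20.65 + 378 @ $21.55 + 356 @ $23.90 + 144 @ $18.20 + 85 @ $23.05 + 29 @ $20.60 = $28,543.00
Ending inventory: 225 @ $23.25 + 51 @ $20.60 = $6,281.85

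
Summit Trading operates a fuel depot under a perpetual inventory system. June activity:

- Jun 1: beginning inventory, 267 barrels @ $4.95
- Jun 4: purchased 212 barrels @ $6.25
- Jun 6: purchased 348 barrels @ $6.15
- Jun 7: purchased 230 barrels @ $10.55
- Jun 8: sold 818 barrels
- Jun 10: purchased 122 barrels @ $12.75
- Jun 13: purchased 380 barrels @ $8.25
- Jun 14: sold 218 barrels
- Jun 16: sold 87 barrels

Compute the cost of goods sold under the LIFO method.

Jun 8, 818 sold [LIFO — newest first]: 230 @ $10.55 + 348 @ $6.15 + 212 @ $6.25 + 28 @ $4.95 = $6,030.30
Jun 14, 218 sold [LIFO — newest first]: 218 @ $8.25 = $1,798.50
Jun 16, 87 sold [LIFO — newest first]: 87 @ $8.25 = $717.75
Total COGS = $6,030.30 + $1,798.50 + $717.75 = $8,546.55
Ending inventory: 239 @ $4.95 + 122 @ $12.75 + 75 @ $8.25 = $3,357.30

COGS = $8,546.55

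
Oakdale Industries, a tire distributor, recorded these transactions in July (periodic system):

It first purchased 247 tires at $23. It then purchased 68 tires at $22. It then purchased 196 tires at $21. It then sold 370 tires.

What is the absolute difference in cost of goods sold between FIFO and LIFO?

FIFO COGS: 247 @ $23 + 68 @ $22 + 55 @ $21 = $8,332
LIFO COGS: 196 @ $21 + 68 @ $22 + 106 @ $23 = $8,050
Difference = |$8,332 − $8,050| = $282

$282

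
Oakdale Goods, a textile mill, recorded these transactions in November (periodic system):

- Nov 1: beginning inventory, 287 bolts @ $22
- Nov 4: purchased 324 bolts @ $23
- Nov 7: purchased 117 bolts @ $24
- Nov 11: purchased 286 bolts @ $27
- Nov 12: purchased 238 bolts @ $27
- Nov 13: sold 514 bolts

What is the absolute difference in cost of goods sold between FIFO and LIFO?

FIFO COGS: 287 @ $22 + 227 @ $23 = $11,535
LIFO COGS: 238 @ $27 + 276 @ $27 = $13,878
Difference = |$11,535 − $13,878| = $2,343

$2,343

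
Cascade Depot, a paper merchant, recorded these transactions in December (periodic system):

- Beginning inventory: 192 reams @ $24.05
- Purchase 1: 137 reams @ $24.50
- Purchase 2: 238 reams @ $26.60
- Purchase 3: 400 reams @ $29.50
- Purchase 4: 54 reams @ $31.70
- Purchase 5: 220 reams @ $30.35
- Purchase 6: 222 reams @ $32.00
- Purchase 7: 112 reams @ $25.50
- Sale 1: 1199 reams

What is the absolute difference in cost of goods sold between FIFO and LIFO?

$2,010.40

FIFO COGS: 192 @ $24.05 + 137 @ $24.50 + 238 @ $26.60 + 400 @ $29.50 + 54 @ $31.70 + 178 @ $30.35 = $33,219.00
LIFO COGS: 112 @ $25.50 + 222 @ $32.00 + 220 @ $30.35 + 54 @ $31.70 + 400 @ $29.50 + 191 @ $26.60 = $35,229.40
Difference = |$33,219.00 − $35,229.40| = $2,010.40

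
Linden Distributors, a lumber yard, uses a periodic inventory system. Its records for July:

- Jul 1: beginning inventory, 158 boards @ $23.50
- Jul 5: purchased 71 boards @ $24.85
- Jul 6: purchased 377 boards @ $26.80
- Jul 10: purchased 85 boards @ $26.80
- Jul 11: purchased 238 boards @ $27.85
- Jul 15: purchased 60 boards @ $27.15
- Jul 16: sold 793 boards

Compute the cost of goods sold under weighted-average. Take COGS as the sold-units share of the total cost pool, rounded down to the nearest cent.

COGS = $20,940.53

Jul 16, sell 793: 793/989 × $26,116.25 → $20,940.53
Ending inventory (cost pool remaining) = $5,175.72
Check: goods available $26,116.25 = COGS $20,940.53 + ending $5,175.72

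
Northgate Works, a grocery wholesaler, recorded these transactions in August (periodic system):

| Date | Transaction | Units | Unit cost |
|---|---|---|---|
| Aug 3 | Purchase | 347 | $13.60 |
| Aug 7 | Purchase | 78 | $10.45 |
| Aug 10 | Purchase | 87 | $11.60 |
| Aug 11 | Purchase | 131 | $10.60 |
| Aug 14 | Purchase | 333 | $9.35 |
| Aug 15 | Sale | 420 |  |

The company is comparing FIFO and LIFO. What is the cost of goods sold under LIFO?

FIFO COGS: 347 @ $13.60 + 73 @ $10.45 = $5,482.05
LIFO COGS: 333 @ $9.35 + 87 @ $10.60 = $4,035.75

COGS = $4,035.75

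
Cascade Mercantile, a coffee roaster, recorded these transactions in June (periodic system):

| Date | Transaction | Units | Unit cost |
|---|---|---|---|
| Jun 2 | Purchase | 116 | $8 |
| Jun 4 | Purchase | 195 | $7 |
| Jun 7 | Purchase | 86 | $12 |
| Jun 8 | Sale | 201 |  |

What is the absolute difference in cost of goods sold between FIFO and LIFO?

$314

FIFO COGS: 116 @ $8 + 85 @ $7 = $1,523
LIFO COGS: 86 @ $12 + 115 @ $7 = $1,837
Difference = |$1,523 − $1,837| = $314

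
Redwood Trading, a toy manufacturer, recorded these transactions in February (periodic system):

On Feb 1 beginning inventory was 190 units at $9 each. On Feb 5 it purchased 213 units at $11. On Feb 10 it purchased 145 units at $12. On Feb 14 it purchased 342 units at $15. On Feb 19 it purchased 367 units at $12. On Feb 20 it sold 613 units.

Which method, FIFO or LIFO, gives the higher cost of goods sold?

LIFO

FIFO COGS: 190 @ $9 + 213 @ $11 + 145 @ $12 + 65 @ $15 = $6,768
LIFO COGS: 367 @ $12 + 246 @ $15 = $8,094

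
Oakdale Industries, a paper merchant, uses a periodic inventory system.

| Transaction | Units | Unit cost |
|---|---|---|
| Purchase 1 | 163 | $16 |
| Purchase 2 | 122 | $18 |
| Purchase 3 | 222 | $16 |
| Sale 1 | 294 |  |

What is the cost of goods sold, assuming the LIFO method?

COGS = $4,848

Sale 1 (294) [LIFO — newest first]: 222 @ $16 + 72 @ $18 = $4,848
Ending inventory: 163 @ $16 + 50 @ $18 = $3,508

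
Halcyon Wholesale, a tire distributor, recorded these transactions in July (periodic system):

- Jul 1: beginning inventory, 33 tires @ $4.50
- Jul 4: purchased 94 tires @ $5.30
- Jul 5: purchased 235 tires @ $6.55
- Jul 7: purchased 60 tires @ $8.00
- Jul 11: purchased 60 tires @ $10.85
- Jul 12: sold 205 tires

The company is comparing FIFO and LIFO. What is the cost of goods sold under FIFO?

COGS = $1,157.60

FIFO COGS: 33 @ $4.50 + 94 @ $5.30 + 78 @ $6.55 = $1,157.60
LIFO COGS: 60 @ $10.85 + 60 @ $8.00 + 85 @ $6.55 = $1,687.75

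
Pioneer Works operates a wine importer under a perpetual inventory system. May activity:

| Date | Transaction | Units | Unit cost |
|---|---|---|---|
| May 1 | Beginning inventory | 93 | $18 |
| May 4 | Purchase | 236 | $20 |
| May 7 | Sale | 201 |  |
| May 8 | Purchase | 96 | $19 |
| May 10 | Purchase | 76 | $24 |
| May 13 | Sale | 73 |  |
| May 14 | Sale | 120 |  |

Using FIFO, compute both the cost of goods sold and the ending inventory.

May 7, 201 sold [FIFO — oldest first]: 93 @ $18 + 108 @ $20 = $3,834
May 13, 73 sold [FIFO — oldest first]: 73 @ $20 = $1,460
May 14, 120 sold [FIFO — oldest first]: 55 @ $20 + 65 @ $19 = $2,335
Total COGS = $3,834 + $1,460 + $2,335 = $7,629
Ending inventory: 31 @ $19 + 76 @ $24 = $2,413
Check: goods available $10,042 = COGS $7,629 + ending $2,413

COGS = $7,629; ending inventory = $2,413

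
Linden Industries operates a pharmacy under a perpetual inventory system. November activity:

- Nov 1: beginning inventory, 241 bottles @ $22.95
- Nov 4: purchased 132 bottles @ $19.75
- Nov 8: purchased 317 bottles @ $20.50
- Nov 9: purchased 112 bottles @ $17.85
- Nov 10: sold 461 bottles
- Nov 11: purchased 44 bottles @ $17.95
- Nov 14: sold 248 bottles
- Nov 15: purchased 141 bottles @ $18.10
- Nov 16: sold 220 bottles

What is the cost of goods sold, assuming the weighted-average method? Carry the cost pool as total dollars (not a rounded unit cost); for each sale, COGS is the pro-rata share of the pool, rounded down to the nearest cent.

After Nov 1: 241 on hand, pool $5,530.95 (≈ $22.9500 each)
After Nov 4: 373 on hand, pool $8,137.95 (≈ $21.8176 each)
After Nov 8: 690 on hand, pool $14,636.45 (≈ $21.2122 each)
After Nov 9: 802 on hand, pool $16,635.65 (≈ $20.7427 each)
Nov 10, sell 461: 461/802 × $16,635.65 → $9,562.38
After Nov 11: 385 on hand, pool $7,863.07 (≈ $20.4236 each)
Nov 14, sell 248: 248/385 × $7,863.07 → $5,065.04
After Nov 15: 278 on hand, pool $5,350.13 (≈ $19.2451 each)
Nov 16, sell 220: 220/278 × $5,350.13 → $4,233.91
Total COGS = $9,562.38 + $5,065.04 + $4,233.91 = $18,861.33
Ending inventory (cost pool remaining) = $1,116.22

COGS = $18,861.33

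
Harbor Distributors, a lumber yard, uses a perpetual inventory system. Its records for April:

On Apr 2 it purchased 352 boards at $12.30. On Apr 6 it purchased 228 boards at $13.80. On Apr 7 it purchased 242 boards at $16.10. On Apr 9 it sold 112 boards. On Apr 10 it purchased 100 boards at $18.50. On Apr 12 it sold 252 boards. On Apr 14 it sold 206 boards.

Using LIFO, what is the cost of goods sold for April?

Apr 9, 112 sold [LIFO — newest first]: 112 @ $16.10 = $1,803.20
Apr 12, 252 sold [LIFO — newest first]: 100 @ $18.50 + 130 @ $16.10 + 22 @ $13.80 = $4,246.60
Apr 14, 206 sold [LIFO — newest first]: 206 @ $13.80 = $2,842.80
Total COGS = $1,803.20 + $4,246.60 + $2,842.80 = $8,892.60
Ending inventory: 352 @ $12.30 = $4,329.60
Check: goods available $13,222.20 = COGS $8,892.60 + ending $4,329.60

COGS = $8,892.60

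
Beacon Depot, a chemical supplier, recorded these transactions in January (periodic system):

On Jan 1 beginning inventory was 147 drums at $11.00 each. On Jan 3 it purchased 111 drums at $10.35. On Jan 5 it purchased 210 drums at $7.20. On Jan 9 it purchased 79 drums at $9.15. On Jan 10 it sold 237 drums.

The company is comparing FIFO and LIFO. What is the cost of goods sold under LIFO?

FIFO COGS: 147 @ $11.00 + 90 @ $10.35 = $2,548.50
LIFO COGS: 79 @ $9.15 + 158 @ $7.20 = $1,860.45

COGS = $1,860.45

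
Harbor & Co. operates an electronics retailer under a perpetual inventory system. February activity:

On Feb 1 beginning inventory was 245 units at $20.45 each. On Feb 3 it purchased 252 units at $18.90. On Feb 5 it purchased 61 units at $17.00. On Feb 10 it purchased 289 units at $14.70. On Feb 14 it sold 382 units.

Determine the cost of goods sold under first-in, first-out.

COGS = $7,599.55

Feb 14, 382 sold [FIFO — oldest first]: 245 @ $20.45 + 137 @ $18.90 = $7,599.55
Ending inventory: 115 @ $18.90 + 61 @ $17.00 + 289 @ $14.70 = $7,458.80
Check: goods available $15,058.35 = COGS $7,599.55 + ending $7,458.80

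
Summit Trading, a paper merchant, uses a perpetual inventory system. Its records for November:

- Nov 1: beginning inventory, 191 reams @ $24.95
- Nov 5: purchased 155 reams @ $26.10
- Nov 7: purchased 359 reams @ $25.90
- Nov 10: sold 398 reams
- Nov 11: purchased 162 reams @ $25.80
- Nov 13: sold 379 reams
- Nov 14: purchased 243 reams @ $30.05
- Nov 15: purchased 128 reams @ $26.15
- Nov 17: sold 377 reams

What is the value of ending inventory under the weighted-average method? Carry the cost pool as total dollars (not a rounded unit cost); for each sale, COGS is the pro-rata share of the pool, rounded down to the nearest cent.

Ending inventory = $2,362.33

After Nov 1: 191 on hand, pool $4,765.45 (≈ $24.9500 each)
After Nov 5: 346 on hand, pool $8,810.95 (≈ $25.4652 each)
After Nov 7: 705 on hand, pool $18,109.05 (≈ $25.6866 each)
Nov 10, sell 398: 398/705 × $18,109.05 → $10,223.26
After Nov 11: 469 on hand, pool $12,065.39 (≈ $25.7258 each)
Nov 13, sell 379: 379/469 × $12,065.39 → $9,750.06
After Nov 14: 333 on hand, pool $9,617.48 (≈ $28.8813 each)
After Nov 15: 461 on hand, pool $12,964.68 (≈ $28.1230 each)
Nov 17, sell 377: 377/461 × $12,964.68 → $10,602.35
Total COGS = $10,223.26 + $9,750.06 + $10,602.35 = $30,575.67
Ending inventory (cost pool remaining) = $2,362.33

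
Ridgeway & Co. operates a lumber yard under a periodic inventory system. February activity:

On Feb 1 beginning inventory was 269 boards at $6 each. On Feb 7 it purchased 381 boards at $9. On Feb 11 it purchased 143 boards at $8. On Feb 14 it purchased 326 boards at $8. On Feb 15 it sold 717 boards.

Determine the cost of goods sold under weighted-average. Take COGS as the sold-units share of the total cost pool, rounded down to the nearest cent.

COGS = $5,635.40

Feb 15, sell 717: 717/1119 × $8,795.00 → $5,635.40
Ending inventory (cost pool remaining) = $3,159.60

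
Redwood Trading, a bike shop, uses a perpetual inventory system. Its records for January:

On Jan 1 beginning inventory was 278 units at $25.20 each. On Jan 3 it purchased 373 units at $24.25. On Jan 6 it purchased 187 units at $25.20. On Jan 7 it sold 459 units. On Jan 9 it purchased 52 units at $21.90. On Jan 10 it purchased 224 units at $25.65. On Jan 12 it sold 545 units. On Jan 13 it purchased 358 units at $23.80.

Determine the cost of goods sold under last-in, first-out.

COGS = $24,875.65

Jan 7, 459 sold [LIFO — newest first]: 187 @ $25.20 + 272 @ $24.25 = $11,308.40
Jan 12, 545 sold [LIFO — newest first]: 224 @ $25.65 + 52 @ $21.90 + 101 @ $24.25 + 168 @ $25.20 = $13,567.25
Total COGS = $11,308.40 + $13,567.25 = $24,875.65
Ending inventory: 110 @ $25.20 + 358 @ $23.80 = $11,292.40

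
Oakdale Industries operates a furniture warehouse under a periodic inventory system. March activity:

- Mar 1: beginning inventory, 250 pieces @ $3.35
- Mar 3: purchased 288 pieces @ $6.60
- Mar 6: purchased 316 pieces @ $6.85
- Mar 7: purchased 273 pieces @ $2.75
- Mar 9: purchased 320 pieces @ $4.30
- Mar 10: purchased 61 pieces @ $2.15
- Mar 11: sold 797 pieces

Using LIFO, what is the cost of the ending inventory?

Mar 11, 797 sold [LIFO — newest first]: 61 @ $2.15 + 320 @ $4.30 + 273 @ $2.75 + 143 @ $6.85 = $3,237.45
Ending inventory: 250 @ $3.35 + 288 @ $6.60 + 173 @ $6.85 = $3,923.35

Ending inventory = $3,923.35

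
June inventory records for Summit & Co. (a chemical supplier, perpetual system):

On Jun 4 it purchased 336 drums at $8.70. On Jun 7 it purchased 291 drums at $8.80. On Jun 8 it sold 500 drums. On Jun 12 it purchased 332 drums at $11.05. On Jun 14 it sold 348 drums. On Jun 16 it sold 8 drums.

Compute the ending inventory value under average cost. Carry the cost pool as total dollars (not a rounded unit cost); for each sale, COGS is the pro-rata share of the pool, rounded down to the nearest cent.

After Jun 4: 336 on hand, pool $2,923.20 (≈ $8.7000 each)
After Jun 7: 627 on hand, pool $5,484.00 (≈ $8.7464 each)
Jun 8, sell 500: 500/627 × $5,484.00 → $4,373.20
After Jun 12: 459 on hand, pool $4,779.40 (≈ $10.4126 each)
Jun 14, sell 348: 348/459 × $4,779.40 → $3,623.59
Jun 16, sell 8: 8/111 × $1,155.81 → $83.30
Total COGS = $4,373.20 + $3,623.59 + $83.30 = $8,080.09
Ending inventory (cost pool remaining) = $1,072.51
Check: goods available $9,152.60 = COGS $8,080.09 + ending $1,072.51

Ending inventory = $1,072.51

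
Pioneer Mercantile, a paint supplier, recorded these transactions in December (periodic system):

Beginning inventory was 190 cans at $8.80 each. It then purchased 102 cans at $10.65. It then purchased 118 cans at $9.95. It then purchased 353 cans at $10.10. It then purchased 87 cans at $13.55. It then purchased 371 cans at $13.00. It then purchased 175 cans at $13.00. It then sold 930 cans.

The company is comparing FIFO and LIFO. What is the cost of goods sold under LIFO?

COGS = $11,276.55

FIFO COGS: 190 @ $8.80 + 102 @ $10.65 + 118 @ $9.95 + 353 @ $10.10 + 87 @ $13.55 + 80 @ $13.00 = $9,716.55
LIFO COGS: 175 @ $13.00 + 371 @ $13.00 + 87 @ $13.55 + 297 @ $10.10 = $11,276.55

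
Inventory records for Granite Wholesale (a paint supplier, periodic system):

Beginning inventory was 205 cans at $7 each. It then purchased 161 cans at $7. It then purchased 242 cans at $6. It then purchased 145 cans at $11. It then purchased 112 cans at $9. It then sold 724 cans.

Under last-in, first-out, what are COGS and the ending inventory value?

COGS = $5,630; ending inventory = $987

Sale 1 (724) [LIFO — newest first]: 112 @ $9 + 145 @ $11 + 242 @ $6 + 161 @ $7 + 64 @ $7 = $5,630
Ending inventory: 141 @ $7 = $987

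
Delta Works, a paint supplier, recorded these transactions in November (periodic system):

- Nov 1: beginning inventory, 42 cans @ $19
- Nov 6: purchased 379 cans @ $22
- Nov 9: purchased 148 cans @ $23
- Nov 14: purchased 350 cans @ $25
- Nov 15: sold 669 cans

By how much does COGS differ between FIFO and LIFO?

FIFO COGS: 42 @ $19 + 379 @ $22 + 148 @ $23 + 100 @ $25 = $15,040
LIFO COGS: 350 @ $25 + 148 @ $23 + 171 @ $22 = $15,916
Difference = |$15,040 − $15,916| = $876

$876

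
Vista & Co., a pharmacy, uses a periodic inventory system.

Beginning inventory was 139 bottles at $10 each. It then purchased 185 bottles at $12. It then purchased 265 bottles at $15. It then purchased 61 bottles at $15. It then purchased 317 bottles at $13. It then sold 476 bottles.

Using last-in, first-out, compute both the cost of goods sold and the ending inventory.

Sale 1 (476) [LIFO — newest first]: 317 @ $13 + 61 @ $15 + 98 @ $15 = $6,506
Ending inventory: 139 @ $10 + 185 @ $12 + 167 @ $15 = $6,115

COGS = $6,506; ending inventory = $6,115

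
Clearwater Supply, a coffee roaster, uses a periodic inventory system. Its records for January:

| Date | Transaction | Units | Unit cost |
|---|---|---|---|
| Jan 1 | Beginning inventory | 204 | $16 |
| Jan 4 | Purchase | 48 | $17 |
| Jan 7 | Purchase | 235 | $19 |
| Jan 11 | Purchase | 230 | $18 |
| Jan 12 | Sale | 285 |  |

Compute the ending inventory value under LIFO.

Jan 12, 285 sold [LIFO — newest first]: 230 @ $18 + 55 @ $19 = $5,185
Ending inventory: 204 @ $16 + 48 @ $17 + 180 @ $19 = $7,500

Ending inventory = $7,500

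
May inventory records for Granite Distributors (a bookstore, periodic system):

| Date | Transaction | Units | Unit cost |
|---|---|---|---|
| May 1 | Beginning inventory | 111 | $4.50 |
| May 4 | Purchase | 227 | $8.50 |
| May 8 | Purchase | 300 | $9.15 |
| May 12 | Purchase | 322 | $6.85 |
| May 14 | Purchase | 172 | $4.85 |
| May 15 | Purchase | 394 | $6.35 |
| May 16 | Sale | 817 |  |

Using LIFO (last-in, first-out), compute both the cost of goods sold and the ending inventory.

COGS = $5,055.45; ending inventory = $5,660.35

May 16, 817 sold [LIFO — newest first]: 394 @ $6.35 + 172 @ $4.85 + 251 @ $6.85 = $5,055.45
Ending inventory: 111 @ $4.50 + 227 @ $8.50 + 300 @ $9.15 + 71 @ $6.85 = $5,660.35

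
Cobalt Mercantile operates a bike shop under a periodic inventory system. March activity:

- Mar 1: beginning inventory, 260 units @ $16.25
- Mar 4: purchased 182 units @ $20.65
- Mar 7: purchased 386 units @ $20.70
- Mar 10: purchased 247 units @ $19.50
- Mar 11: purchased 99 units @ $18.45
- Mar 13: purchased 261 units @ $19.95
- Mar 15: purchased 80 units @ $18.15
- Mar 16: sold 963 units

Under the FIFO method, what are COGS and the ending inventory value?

Mar 16, 963 sold [FIFO — oldest first]: 260 @ $16.25 + 182 @ $20.65 + 386 @ $20.70 + 135 @ $19.50 = $18,606.00
Ending inventory: 112 @ $19.50 + 99 @ $18.45 + 261 @ $19.95 + 80 @ $18.15 = $10,669.50

COGS = $18,606.00; ending inventory = $10,669.50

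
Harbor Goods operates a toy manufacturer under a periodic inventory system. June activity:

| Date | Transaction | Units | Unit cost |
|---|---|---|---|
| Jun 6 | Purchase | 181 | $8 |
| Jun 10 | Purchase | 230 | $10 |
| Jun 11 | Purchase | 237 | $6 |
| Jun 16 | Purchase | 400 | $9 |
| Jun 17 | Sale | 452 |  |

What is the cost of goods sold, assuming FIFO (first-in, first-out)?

COGS = $3,994

Jun 17, 452 sold [FIFO — oldest first]: 181 @ $8 + 230 @ $10 + 41 @ $6 = $3,994
Ending inventory: 196 @ $6 + 400 @ $9 = $4,776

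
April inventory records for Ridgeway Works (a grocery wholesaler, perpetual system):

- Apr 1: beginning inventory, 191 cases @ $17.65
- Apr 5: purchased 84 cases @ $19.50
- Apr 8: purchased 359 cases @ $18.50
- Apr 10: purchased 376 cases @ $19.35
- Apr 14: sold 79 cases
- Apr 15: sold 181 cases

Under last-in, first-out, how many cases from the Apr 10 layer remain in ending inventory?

Apr 14, 79 sold [LIFO — newest first]: 79 @ $19.35 = $1,528.65
Apr 15, 181 sold [LIFO — newest first]: 181 @ $19.35 = $3,502.35
Total COGS = $1,528.65 + $3,502.35 = $5,031.00
Ending inventory: 191 @ $17.65 + 84 @ $19.50 + 359 @ $18.50 + 116 @ $19.35 = $13,895.25
Check: goods available $18,926.25 = COGS $5,031.00 + ending $13,895.25

116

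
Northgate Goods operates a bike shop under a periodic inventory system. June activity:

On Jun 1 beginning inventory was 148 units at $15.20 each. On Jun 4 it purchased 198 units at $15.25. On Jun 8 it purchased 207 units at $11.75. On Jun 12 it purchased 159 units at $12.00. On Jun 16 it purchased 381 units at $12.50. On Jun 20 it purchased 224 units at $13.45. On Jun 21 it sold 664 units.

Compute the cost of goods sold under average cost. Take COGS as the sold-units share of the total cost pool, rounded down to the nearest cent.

COGS = $8,764.92

Jun 21, sell 664: 664/1317 × $17,384.65 → $8,764.92
Ending inventory (cost pool remaining) = $8,619.73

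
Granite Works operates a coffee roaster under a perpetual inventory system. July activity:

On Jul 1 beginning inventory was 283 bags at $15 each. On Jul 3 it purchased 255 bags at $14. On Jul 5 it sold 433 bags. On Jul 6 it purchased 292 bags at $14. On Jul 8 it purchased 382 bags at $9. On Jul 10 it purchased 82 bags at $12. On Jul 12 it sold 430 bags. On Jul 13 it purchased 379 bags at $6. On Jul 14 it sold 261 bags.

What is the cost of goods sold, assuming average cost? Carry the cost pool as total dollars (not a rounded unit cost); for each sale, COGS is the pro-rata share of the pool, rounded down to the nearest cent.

COGS = $13,652.95

After Jul 1: 283 on hand, pool $4,245.00 (≈ $15.0000 each)
After Jul 3: 538 on hand, pool $7,815.00 (≈ $14.5260 each)
Jul 5, sell 433: 433/538 × $7,815.00 → $6,289.76
After Jul 6: 397 on hand, pool $5,613.24 (≈ $14.1391 each)
After Jul 8: 779 on hand, pool $9,051.24 (≈ $11.6191 each)
After Jul 10: 861 on hand, pool $10,035.24 (≈ $11.6553 each)
Jul 12, sell 430: 430/861 × $10,035.24 → $5,011.79
After Jul 13: 810 on hand, pool $7,297.45 (≈ $9.0092 each)
Jul 14, sell 261: 261/810 × $7,297.45 → $2,351.40
Total COGS = $6,289.76 + $5,011.79 + $2,351.40 = $13,652.95
Ending inventory (cost pool remaining) = $4,946.05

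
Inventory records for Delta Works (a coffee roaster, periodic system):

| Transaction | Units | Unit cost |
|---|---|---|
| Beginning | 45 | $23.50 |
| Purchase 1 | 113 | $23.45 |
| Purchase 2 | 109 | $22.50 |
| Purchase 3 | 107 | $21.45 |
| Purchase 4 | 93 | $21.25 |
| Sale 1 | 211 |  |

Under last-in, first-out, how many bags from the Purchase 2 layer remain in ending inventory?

Sale 1 (211) [LIFO — newest first]: 93 @ $21.25 + 107 @ $21.45 + 11 @ $22.50 = $4,518.90
Ending inventory: 45 @ $23.50 + 113 @ $23.45 + 98 @ $22.50 = $5,912.35

98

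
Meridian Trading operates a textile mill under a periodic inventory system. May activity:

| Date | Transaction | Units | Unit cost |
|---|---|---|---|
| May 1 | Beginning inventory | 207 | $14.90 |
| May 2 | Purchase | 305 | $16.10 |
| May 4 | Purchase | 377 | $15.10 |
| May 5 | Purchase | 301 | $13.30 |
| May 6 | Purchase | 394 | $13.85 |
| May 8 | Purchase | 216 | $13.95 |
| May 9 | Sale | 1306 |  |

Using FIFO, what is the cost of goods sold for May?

COGS = $19,297.40

May 9, 1306 sold [FIFO — oldest first]: 207 @ $14.90 + 305 @ $16.10 + 377 @ $15.10 + 301 @ $13.30 + 116 @ $13.85 = $19,297.40
Ending inventory: 278 @ $13.85 + 216 @ $13.95 = $6,863.50
Check: goods available $26,160.90 = COGS $19,297.40 + ending $6,863.50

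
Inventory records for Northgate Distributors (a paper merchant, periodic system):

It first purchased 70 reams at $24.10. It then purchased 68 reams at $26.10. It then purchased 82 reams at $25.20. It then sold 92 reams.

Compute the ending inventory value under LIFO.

Sale 1 (92) [LIFO — newest first]: 82 @ $25.20 + 10 @ $26.10 = $2,327.40
Ending inventory: 70 @ $24.10 + 58 @ $26.10 = $3,200.80
Check: goods available $5,528.20 = COGS $2,327.40 + ending $3,200.80

Ending inventory = $3,200.80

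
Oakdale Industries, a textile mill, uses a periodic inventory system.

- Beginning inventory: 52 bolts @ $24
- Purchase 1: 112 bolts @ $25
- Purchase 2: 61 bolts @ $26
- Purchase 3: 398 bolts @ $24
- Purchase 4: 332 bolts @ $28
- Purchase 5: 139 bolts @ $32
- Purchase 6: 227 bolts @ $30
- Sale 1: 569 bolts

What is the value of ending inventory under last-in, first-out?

Ending inventory = $18,798

Sale 1 (569) [LIFO — newest first]: 227 @ $30 + 139 @ $32 + 203 @ $28 = $16,942
Ending inventory: 52 @ $24 + 112 @ $25 + 61 @ $26 + 398 @ $24 + 129 @ $28 = $18,798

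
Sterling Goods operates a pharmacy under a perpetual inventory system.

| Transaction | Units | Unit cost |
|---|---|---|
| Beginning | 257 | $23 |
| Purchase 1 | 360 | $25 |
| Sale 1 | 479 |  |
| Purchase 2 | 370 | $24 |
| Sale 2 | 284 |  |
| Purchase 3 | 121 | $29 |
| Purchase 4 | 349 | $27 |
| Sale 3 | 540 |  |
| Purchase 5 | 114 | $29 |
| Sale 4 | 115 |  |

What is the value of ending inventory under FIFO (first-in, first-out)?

Ending inventory = $4,359

Sale 1 (479) [FIFO — oldest first]: 257 @ $23 + 222 @ $25 = $11,461
Sale 2 (284) [FIFO — oldest first]: 138 @ $25 + 146 @ $24 = $6,954
Sale 3 (540) [FIFO — oldest first]: 224 @ $24 + 121 @ $29 + 195 @ $27 = $14,150
Sale 4 (115) [FIFO — oldest first]: 115 @ $27 = $3,105
Total COGS = $11,461 + $6,954 + $14,150 + $3,105 = $35,670
Ending inventory: 39 @ $27 + 114 @ $29 = $4,359
Check: goods available $40,029 = COGS $35,670 + ending $4,359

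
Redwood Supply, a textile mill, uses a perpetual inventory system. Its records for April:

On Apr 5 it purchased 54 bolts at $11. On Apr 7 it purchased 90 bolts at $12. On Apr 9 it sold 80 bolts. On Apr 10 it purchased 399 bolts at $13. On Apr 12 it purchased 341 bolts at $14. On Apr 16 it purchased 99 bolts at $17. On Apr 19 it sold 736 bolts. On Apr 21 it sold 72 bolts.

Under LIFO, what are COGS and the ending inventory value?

COGS = $12,201; ending inventory = $1,117

Apr 9, 80 sold [LIFO — newest first]: 80 @ $12 = $960
Apr 19, 736 sold [LIFO — newest first]: 99 @ $17 + 341 @ $14 + 296 @ $13 = $10,305
Apr 21, 72 sold [LIFO — newest first]: 72 @ $13 = $936
Total COGS = $960 + $10,305 + $936 = $12,201
Ending inventory: 54 @ $11 + 10 @ $12 + 31 @ $13 = $1,117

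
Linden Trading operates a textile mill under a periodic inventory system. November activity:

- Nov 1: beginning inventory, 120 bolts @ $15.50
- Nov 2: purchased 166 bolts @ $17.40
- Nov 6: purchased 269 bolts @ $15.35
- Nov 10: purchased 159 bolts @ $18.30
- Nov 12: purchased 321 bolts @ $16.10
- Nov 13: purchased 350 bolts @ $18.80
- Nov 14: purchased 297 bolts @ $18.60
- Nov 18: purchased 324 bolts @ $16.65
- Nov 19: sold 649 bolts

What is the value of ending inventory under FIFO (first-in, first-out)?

Ending inventory = $23,856.40

Nov 19, 649 sold [FIFO — oldest first]: 120 @ $15.50 + 166 @ $17.40 + 269 @ $15.35 + 94 @ $18.30 = $10,597.75
Ending inventory: 65 @ $18.30 + 321 @ $16.10 + 350 @ $18.80 + 297 @ $18.60 + 324 @ $16.65 = $23,856.40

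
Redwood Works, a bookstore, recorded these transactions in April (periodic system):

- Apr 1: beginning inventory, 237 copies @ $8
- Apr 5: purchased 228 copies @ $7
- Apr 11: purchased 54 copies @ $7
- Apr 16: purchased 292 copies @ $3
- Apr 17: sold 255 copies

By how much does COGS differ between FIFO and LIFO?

FIFO COGS: 237 @ $8 + 18 @ $7 = $2,022
LIFO COGS: 255 @ $3 = $765
Difference = |$2,022 − $765| = $1,257

$1,257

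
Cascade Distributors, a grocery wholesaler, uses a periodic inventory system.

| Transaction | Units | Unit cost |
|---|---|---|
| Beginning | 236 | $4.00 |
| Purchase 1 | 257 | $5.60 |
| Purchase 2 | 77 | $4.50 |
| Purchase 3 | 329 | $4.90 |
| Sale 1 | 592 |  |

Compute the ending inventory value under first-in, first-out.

Sale 1 (592) [FIFO — oldest first]: 236 @ $4.00 + 257 @ $5.60 + 77 @ $4.50 + 22 @ $4.90 = $2,837.50
Ending inventory: 307 @ $4.90 = $1,504.30
Check: goods available $4,341.80 = COGS $2,837.50 + ending $1,504.30

Ending inventory = $1,504.30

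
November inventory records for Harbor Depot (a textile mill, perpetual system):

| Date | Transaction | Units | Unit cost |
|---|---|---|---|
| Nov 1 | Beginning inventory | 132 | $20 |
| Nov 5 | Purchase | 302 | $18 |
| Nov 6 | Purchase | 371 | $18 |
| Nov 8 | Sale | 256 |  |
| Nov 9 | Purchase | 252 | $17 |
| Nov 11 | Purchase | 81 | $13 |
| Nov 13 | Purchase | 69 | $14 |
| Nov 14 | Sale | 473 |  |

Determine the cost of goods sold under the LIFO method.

Nov 8, 256 sold [LIFO — newest first]: 256 @ $18 = $4,608
Nov 14, 473 sold [LIFO — newest first]: 69 @ $14 + 81 @ $13 + 252 @ $17 + 71 @ $18 = $7,581
Total COGS = $4,608 + $7,581 = $12,189
Ending inventory: 132 @ $20 + 302 @ $18 + 44 @ $18 = $8,868

COGS = $12,189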